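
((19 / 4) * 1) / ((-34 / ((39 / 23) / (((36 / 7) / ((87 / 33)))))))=-0.12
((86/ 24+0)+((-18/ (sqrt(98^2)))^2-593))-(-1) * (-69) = -18969329/ 28812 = -658.38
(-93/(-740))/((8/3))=279/5920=0.05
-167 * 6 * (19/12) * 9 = -28557/2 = -14278.50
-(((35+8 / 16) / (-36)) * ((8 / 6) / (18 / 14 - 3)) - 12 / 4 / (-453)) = -75695 / 97848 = -0.77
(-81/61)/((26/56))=-2268/793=-2.86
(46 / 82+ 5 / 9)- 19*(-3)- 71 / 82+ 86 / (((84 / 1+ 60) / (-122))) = -23041 / 1476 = -15.61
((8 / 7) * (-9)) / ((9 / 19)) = -152 / 7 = -21.71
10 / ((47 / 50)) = 500 / 47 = 10.64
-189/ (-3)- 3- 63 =-3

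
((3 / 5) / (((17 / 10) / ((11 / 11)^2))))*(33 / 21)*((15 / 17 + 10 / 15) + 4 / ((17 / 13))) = 5170 / 2023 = 2.56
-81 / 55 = -1.47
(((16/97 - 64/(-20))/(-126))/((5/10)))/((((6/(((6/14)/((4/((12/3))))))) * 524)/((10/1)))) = -136/1867929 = -0.00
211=211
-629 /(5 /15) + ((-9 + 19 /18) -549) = -43991 /18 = -2443.94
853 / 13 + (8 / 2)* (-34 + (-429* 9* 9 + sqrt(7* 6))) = -1807863 / 13 + 4* sqrt(42) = -139040.46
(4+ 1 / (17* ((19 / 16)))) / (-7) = -0.58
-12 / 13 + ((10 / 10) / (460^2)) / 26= -5078399 / 5501600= -0.92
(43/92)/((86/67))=67/184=0.36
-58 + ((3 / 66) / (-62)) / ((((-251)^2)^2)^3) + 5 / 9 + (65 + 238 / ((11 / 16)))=271532916713699287829662388261782471 / 767611614924506838810296300340276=353.74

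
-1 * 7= -7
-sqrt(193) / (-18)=sqrt(193) / 18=0.77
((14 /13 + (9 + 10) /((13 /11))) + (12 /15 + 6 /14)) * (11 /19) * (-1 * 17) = -1564068 /8645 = -180.92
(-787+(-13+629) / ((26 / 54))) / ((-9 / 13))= -6401 / 9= -711.22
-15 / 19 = -0.79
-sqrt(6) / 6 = -0.41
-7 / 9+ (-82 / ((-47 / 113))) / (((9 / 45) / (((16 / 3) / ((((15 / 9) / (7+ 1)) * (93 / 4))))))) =14222377 / 13113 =1084.60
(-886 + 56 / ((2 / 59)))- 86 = 680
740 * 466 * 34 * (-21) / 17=-14483280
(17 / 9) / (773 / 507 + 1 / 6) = 5746 / 5145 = 1.12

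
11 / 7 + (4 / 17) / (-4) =180 / 119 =1.51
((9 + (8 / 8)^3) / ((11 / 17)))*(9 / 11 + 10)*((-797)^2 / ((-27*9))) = -437039.69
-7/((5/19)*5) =-5.32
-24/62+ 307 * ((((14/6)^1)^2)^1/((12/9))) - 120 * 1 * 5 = 242989/372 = 653.20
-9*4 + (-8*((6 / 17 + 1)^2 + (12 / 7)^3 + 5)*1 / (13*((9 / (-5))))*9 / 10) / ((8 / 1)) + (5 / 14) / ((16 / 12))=-27974169 / 793016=-35.28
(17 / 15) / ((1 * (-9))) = -17 / 135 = -0.13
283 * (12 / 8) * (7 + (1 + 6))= 5943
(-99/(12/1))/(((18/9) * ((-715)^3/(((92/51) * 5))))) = 23/225961450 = 0.00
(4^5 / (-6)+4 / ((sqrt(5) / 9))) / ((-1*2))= 256 / 3 - 18*sqrt(5) / 5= 77.28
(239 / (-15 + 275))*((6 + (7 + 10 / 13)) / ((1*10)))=42781 / 33800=1.27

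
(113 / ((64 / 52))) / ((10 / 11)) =16159 / 160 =100.99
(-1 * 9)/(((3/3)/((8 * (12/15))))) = -288/5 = -57.60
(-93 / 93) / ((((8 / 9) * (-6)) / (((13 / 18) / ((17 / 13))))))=169 / 1632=0.10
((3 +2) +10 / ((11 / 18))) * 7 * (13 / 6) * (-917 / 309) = -19610045 / 20394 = -961.56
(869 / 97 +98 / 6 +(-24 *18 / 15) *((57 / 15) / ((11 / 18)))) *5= -12307168 / 16005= -768.96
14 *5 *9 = 630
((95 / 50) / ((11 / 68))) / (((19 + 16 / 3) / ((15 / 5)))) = 5814 / 4015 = 1.45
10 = 10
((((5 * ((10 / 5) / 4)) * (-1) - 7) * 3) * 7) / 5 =-399 / 10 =-39.90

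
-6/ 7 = -0.86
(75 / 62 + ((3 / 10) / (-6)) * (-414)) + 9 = 4791 / 155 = 30.91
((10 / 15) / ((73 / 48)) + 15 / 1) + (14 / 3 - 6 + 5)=4184 / 219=19.11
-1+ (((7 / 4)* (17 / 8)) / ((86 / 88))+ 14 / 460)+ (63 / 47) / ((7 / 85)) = 35535813 / 1859320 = 19.11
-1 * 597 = -597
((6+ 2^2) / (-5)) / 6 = -1 / 3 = -0.33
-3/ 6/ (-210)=1/ 420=0.00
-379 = -379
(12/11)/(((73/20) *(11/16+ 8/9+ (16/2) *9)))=6912/1701557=0.00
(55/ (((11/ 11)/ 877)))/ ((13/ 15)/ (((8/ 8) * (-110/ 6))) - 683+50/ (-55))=-70.52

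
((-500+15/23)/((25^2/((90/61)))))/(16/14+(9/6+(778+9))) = -192948/129251375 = -0.00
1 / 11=0.09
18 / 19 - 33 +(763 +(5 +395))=21488 / 19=1130.95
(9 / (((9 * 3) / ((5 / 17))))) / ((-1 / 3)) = -5 / 17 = -0.29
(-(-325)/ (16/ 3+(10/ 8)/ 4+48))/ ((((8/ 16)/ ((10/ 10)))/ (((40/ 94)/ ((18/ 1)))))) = 4160/ 14523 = 0.29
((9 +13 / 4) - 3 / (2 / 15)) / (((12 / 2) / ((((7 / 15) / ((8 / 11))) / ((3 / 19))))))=-6.94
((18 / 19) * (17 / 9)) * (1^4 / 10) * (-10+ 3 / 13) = -2159 / 1235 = -1.75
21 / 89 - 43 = -3806 / 89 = -42.76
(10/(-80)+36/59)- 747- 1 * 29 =-366043/472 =-775.51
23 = 23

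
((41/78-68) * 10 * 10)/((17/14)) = -3684100/663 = -5556.71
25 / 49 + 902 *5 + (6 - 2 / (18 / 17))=1990948 / 441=4514.62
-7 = -7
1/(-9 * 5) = -1/45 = -0.02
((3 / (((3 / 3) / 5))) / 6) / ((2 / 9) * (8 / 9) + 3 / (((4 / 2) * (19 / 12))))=7695 / 3524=2.18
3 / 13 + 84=1095 / 13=84.23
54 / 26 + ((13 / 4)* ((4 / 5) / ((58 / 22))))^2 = 833512 / 273325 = 3.05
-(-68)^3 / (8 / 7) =275128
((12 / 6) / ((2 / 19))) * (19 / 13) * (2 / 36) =361 / 234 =1.54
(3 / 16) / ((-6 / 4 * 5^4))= -1 / 5000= -0.00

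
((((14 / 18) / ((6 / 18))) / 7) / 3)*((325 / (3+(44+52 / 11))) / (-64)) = -3575 / 327744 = -0.01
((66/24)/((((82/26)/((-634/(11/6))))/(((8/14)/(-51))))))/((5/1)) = 16484/24395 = 0.68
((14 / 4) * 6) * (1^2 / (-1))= -21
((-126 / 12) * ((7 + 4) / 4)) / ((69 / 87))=-6699 / 184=-36.41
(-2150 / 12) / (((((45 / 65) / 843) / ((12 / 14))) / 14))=-7853950 / 3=-2617983.33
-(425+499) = -924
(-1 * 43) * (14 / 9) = -66.89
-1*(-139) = 139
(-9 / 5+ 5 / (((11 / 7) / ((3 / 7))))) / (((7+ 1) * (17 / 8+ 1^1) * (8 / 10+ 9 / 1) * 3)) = -8 / 13475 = -0.00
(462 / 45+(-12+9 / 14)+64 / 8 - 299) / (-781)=61339 / 164010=0.37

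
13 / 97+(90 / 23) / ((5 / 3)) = 5537 / 2231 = 2.48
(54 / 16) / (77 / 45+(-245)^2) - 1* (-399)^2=-3440272475601 / 21609616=-159201.00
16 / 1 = 16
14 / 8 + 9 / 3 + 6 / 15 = 103 / 20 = 5.15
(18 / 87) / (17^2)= 6 / 8381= 0.00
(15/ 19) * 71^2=75615/ 19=3979.74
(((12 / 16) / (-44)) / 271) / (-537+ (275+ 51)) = 3 / 10063856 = 0.00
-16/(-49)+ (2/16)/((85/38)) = 6371/16660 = 0.38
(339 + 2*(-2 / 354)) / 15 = 60001 / 2655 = 22.60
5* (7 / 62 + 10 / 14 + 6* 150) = 1954795 / 434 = 4504.14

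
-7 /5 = -1.40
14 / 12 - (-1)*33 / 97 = 877 / 582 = 1.51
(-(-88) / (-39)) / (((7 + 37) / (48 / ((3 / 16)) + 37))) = -586 / 39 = -15.03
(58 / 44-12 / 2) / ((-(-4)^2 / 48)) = 309 / 22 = 14.05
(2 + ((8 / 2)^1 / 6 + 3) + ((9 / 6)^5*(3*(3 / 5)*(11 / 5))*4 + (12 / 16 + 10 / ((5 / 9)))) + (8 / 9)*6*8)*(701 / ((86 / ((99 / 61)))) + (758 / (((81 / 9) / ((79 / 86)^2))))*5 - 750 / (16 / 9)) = -48658354348703 / 4872484800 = -9986.35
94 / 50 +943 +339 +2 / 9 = 288923 / 225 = 1284.10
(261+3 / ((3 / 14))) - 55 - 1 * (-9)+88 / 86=230.02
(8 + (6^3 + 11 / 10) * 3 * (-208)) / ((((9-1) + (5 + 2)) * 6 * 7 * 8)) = -42332 / 1575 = -26.88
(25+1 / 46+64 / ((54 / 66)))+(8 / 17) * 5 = 743191 / 7038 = 105.60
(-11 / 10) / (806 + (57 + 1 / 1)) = -11 / 8640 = -0.00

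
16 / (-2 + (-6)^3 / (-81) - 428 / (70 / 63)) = -0.04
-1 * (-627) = 627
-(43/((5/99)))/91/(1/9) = -38313/455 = -84.20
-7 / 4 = -1.75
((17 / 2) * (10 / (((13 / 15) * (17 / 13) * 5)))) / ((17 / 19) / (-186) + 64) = 53010 / 226159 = 0.23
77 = 77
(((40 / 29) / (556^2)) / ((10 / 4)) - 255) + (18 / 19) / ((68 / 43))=-92082861341 / 361959614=-254.40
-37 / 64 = -0.58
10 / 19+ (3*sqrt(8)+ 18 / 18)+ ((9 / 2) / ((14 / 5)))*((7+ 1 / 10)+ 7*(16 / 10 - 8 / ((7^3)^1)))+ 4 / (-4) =6*sqrt(2)+ 1547117 / 52136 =38.16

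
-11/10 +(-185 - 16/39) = -72739/390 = -186.51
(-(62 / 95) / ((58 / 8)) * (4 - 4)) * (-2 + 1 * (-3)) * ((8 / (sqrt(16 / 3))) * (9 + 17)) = 0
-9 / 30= -3 / 10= -0.30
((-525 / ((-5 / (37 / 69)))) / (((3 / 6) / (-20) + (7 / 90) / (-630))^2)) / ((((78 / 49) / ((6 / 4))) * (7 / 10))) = 160744500000 / 1338623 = 120081.98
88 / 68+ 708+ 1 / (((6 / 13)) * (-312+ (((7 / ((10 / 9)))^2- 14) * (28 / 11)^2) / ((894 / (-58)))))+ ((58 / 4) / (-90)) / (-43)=20368055492440999 / 28716071568840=709.29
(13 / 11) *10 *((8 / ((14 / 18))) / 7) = 9360 / 539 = 17.37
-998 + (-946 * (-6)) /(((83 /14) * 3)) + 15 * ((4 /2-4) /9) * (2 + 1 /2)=-171113 /249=-687.20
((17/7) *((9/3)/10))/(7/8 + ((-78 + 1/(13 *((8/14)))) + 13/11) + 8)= -29172/2715055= -0.01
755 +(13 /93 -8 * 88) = 4756 /93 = 51.14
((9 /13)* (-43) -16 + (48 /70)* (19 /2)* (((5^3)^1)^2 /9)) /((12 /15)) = 15375025 /1092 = 14079.69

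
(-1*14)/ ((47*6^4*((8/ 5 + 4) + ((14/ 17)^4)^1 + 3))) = -0.00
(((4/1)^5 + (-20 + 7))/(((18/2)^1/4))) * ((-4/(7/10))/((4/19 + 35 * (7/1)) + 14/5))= -5122400/494781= -10.35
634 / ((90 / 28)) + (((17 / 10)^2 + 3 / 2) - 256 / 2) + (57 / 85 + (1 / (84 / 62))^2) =14028727 / 187425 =74.85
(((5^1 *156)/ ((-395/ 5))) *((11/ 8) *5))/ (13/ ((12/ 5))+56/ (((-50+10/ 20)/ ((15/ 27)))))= -3822390/ 269627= -14.18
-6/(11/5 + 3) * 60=-900/13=-69.23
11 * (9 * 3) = 297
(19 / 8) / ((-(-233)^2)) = -19 / 434312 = -0.00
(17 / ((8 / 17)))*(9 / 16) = 2601 / 128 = 20.32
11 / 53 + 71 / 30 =4093 / 1590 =2.57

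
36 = 36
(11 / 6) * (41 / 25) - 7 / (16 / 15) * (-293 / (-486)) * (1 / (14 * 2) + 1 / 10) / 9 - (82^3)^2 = -709186763091032423 / 2332800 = -304006671421.05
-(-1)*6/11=6/11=0.55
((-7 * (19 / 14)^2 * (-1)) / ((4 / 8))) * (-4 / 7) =-722 / 49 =-14.73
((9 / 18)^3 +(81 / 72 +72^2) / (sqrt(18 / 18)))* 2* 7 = 145187 / 2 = 72593.50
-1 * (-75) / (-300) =-1 / 4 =-0.25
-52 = -52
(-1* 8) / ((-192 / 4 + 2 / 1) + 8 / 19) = 76 / 433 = 0.18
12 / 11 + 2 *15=342 / 11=31.09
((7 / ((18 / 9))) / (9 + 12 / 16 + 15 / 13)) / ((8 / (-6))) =-13 / 54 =-0.24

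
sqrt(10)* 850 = 850* sqrt(10) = 2687.94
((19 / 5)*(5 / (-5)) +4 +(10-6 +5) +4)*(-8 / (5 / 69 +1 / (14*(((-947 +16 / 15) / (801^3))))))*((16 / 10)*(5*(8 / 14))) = 33083753472 / 2659543459025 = 0.01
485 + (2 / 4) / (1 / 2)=486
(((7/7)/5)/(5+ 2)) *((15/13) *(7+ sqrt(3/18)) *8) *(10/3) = 40 *sqrt(6)/273+ 80/13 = 6.51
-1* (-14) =14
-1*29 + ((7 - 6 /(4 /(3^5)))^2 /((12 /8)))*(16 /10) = 408893 /3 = 136297.67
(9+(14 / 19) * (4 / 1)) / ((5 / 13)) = 2951 / 95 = 31.06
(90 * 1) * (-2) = -180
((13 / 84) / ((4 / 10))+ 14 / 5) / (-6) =-2677 / 5040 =-0.53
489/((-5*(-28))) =489/140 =3.49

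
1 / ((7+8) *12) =1 / 180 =0.01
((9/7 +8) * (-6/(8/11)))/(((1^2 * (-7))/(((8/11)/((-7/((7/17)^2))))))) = -390/2023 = -0.19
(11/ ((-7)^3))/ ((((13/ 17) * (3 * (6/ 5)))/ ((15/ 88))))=-425/ 214032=-0.00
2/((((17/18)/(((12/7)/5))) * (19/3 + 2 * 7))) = 1296/36295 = 0.04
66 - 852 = -786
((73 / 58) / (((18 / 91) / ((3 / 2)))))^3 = 293151929707 / 337153536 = 869.49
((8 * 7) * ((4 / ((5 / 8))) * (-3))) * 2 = -10752 / 5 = -2150.40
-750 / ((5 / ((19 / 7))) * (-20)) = 285 / 14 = 20.36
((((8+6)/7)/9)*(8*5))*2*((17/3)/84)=680/567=1.20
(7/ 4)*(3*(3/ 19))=63/ 76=0.83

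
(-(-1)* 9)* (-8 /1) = -72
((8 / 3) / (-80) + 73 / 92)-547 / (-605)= 277901 / 166980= 1.66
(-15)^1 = -15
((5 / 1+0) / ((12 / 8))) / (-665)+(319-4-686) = -371.01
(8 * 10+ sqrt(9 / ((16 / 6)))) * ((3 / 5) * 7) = 63 * sqrt(6) / 20+ 336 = 343.72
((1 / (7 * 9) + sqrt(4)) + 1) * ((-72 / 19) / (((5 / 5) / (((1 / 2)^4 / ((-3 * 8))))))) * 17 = 85 / 168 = 0.51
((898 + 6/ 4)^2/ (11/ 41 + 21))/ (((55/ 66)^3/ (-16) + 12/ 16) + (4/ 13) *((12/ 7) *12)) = 1304101310148/ 241451677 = 5401.09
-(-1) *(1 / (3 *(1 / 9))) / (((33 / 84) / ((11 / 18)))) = 14 / 3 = 4.67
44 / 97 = 0.45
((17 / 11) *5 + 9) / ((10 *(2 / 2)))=92 / 55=1.67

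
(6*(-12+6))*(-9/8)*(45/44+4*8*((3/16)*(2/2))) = 25029/88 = 284.42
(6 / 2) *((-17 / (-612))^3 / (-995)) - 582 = -9006007681 / 15474240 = -582.00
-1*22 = -22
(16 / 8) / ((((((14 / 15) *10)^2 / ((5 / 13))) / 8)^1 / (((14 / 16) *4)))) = 45 / 182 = 0.25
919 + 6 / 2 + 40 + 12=974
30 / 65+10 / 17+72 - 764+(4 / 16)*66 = -298107 / 442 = -674.45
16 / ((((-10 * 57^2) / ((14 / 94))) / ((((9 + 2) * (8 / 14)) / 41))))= -352 / 31304115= -0.00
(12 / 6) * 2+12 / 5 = 32 / 5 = 6.40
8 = 8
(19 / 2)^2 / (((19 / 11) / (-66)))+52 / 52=-3447.50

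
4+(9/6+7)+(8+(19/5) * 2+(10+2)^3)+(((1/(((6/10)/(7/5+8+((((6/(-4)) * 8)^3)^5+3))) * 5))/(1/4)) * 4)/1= -2465123451933764213/30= -82170781731125473.77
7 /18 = 0.39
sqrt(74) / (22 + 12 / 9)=3 *sqrt(74) / 70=0.37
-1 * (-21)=21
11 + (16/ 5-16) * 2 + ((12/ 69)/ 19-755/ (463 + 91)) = -19311749/ 1210490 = -15.95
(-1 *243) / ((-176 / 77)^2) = -11907 / 256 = -46.51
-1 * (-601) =601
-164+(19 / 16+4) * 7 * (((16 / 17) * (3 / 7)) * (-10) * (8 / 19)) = -72892 / 323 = -225.67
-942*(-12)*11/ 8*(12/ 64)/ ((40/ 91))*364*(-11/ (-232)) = 114425.71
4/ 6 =2/ 3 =0.67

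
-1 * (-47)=47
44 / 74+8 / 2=170 / 37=4.59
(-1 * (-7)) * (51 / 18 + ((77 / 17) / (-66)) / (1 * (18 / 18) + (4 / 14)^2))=52409 / 2703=19.39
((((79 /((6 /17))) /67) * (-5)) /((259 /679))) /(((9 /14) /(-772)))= 3519922420 /66933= 52588.74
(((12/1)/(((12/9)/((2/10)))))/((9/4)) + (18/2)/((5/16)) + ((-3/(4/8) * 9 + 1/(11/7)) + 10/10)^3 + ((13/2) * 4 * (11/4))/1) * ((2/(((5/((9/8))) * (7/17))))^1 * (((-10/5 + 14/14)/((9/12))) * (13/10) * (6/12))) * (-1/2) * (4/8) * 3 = -542623101813/5324000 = -101920.19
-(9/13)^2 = -81/169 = -0.48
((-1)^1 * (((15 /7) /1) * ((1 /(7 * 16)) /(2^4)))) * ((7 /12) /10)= -1 /14336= -0.00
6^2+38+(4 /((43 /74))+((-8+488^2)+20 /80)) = 40973347 /172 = 238217.13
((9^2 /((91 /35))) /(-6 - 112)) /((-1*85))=81 /26078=0.00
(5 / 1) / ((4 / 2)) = 5 / 2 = 2.50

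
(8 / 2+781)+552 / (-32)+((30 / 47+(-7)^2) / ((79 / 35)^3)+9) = 72398101631 / 92691332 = 781.07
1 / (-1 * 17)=-1 / 17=-0.06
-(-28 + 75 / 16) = 373 / 16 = 23.31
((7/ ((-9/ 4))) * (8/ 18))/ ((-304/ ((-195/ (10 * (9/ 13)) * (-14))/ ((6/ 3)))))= 8281/ 9234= 0.90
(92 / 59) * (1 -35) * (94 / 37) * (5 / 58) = -735080 / 63307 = -11.61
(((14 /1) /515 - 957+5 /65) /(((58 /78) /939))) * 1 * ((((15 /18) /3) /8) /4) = -1002604417 /95584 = -10489.25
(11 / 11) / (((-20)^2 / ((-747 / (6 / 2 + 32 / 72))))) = -6723 / 12400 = -0.54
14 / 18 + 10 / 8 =73 / 36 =2.03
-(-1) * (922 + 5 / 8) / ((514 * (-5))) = -7381 / 20560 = -0.36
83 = 83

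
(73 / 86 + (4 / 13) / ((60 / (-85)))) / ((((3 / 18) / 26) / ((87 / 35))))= 48198 / 301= 160.13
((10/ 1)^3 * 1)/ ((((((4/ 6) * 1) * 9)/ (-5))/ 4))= -10000/ 3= -3333.33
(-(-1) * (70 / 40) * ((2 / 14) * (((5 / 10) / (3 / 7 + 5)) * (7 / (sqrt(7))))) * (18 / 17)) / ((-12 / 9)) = -189 * sqrt(7) / 10336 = -0.05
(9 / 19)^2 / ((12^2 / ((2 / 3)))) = 3 / 2888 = 0.00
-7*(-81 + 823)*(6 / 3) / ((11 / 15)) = -155820 / 11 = -14165.45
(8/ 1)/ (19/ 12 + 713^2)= 96/ 6100447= 0.00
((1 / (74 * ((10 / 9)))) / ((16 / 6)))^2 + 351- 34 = 11109709529 / 35046400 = 317.00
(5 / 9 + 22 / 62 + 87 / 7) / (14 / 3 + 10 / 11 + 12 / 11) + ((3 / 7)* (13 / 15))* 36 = 200147 / 13020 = 15.37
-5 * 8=-40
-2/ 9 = -0.22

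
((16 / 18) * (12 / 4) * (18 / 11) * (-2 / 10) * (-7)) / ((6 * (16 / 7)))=49 / 110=0.45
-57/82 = -0.70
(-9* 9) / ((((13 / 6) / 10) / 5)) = -1869.23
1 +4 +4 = 9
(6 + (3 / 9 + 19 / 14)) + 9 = 701 / 42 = 16.69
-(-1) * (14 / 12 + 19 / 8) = 85 / 24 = 3.54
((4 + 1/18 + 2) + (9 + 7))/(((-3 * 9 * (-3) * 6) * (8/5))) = 0.03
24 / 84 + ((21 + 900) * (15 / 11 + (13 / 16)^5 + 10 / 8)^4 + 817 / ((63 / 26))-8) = 80032370083734811278788390078311079 / 1115092624273600502053006737408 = 71771.95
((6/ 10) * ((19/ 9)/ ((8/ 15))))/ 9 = 19/ 72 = 0.26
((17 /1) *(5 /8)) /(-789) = -85 /6312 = -0.01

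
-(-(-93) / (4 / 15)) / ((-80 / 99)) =27621 / 64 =431.58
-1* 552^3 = -168196608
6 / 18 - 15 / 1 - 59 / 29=-1453 / 87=-16.70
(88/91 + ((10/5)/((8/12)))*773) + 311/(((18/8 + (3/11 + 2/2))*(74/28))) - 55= 1199485736/521885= 2298.37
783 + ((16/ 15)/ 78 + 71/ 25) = 2298622/ 2925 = 785.85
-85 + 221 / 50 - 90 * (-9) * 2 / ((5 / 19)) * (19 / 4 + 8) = 3920421 / 50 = 78408.42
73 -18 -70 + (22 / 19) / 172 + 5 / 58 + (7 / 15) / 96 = -508432069 / 34117920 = -14.90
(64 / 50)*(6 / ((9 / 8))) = 512 / 75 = 6.83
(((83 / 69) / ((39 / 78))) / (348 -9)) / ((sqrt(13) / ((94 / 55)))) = 15604 * sqrt(13) / 16724565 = 0.00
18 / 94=0.19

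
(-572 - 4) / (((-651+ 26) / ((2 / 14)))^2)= -576 / 19140625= -0.00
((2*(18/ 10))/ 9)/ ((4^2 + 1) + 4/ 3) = 6/ 275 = 0.02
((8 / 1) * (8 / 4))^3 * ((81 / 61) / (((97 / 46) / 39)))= 595206144 / 5917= 100592.55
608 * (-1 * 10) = -6080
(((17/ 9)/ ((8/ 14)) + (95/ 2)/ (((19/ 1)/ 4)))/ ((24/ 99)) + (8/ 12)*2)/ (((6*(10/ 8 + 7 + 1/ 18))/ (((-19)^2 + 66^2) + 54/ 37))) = 942224451/ 177008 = 5323.06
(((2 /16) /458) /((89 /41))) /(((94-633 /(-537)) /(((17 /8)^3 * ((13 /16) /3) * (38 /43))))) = 8905957229 /2935541695315968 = 0.00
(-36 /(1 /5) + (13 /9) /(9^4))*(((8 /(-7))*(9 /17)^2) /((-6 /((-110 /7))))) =668096440 /4424301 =151.01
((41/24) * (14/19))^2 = 82369/51984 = 1.58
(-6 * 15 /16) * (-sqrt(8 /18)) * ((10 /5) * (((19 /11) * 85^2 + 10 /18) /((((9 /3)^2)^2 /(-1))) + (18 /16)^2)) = -392121905 /342144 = -1146.07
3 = 3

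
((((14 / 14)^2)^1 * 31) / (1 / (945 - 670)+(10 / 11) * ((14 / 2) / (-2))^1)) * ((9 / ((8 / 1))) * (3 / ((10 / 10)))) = -230175 / 6992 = -32.92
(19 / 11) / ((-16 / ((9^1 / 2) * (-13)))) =2223 / 352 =6.32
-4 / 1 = -4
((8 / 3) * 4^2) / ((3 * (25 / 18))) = 256 / 25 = 10.24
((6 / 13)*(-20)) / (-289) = 120 / 3757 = 0.03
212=212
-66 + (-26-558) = -650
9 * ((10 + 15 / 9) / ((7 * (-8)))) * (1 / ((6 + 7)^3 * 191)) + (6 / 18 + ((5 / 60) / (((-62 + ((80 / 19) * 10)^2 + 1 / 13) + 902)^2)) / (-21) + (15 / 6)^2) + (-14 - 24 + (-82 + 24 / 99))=-3599136092716425512950117 / 31801723373664170814888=-113.17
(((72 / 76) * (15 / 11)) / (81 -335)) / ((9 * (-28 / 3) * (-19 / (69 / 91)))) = -3105 / 1284999716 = -0.00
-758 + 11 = -747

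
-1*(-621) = 621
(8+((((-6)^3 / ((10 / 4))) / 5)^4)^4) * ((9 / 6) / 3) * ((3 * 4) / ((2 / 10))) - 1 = 8828586966655129580831063285918757246620131 / 4656612873077392578125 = 1895924614583781203015.58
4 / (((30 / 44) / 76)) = 6688 / 15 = 445.87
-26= -26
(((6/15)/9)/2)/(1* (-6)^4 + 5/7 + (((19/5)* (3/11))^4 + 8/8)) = 12810875/748783525563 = 0.00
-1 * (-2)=2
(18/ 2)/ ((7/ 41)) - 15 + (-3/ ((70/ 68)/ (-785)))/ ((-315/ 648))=-4668.44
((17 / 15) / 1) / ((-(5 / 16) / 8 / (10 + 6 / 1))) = -34816 / 75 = -464.21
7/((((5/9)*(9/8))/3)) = 168/5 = 33.60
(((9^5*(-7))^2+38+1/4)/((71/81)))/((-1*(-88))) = 2214956352.54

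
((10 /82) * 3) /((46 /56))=420 /943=0.45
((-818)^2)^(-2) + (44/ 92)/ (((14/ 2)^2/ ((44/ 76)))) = 54174958233909/ 9587176695902288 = 0.01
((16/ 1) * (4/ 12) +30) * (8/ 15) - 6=578/ 45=12.84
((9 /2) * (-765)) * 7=-48195 /2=-24097.50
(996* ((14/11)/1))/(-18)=-2324/33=-70.42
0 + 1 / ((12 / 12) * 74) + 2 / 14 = 81 / 518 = 0.16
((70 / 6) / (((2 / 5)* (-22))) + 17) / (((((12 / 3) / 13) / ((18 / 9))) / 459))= 46764.10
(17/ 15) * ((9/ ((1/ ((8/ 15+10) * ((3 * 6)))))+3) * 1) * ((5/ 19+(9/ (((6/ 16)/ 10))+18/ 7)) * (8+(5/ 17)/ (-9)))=16023607501/ 4275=3748212.28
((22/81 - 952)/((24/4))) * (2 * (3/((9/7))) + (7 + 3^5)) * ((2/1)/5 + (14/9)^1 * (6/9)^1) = -1142597144/19683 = -58049.95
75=75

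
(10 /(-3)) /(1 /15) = -50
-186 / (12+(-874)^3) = 93 / 333813806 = 0.00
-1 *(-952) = 952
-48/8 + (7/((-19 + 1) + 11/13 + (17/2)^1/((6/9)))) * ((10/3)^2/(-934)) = -5756722/962487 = -5.98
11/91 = 0.12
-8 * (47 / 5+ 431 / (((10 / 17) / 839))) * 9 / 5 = -8852323.68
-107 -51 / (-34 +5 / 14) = -16561 / 157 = -105.48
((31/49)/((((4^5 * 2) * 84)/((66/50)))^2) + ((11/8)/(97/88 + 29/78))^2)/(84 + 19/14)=2242601040773438587231/219999297018213171200000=0.01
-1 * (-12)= 12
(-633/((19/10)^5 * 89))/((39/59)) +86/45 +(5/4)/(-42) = 10445089460363/7219413288360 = 1.45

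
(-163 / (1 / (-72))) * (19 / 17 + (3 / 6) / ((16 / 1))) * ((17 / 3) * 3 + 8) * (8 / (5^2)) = 1833750 / 17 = 107867.65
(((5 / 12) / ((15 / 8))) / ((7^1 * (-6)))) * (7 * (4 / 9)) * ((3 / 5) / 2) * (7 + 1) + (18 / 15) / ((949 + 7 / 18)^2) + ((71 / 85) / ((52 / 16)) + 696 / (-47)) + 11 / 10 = -6629528612598187 / 491403726663174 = -13.49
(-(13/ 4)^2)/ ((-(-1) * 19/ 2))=-169/ 152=-1.11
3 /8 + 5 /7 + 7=453 /56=8.09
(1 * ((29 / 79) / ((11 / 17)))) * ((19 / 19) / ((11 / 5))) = 2465 / 9559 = 0.26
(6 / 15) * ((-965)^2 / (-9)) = -372490 / 9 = -41387.78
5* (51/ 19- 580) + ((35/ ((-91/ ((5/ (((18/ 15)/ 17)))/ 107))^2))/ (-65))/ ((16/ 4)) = -2886.58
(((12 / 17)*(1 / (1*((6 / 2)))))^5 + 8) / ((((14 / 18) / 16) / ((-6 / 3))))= -467377920 / 1419857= -329.17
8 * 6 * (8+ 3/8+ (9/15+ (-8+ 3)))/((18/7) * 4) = 371/20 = 18.55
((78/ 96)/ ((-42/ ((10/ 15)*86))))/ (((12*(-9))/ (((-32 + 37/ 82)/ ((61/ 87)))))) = -41937857/ 90756288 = -0.46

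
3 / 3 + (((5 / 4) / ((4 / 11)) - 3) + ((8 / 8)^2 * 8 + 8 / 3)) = 12.10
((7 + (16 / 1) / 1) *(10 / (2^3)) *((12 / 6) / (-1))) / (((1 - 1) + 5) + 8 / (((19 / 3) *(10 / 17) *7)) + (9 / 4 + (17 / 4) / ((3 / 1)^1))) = -6.41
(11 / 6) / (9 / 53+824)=53 / 23826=0.00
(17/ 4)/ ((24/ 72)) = 51/ 4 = 12.75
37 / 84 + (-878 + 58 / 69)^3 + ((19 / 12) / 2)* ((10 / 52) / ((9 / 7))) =-322807965296870587 / 478309104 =-674894043.62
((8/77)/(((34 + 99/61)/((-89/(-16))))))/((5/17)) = 92293/1673210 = 0.06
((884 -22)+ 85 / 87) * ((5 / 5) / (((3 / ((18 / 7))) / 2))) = 300316 / 203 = 1479.39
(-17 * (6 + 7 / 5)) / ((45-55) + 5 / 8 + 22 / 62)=155992 / 11185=13.95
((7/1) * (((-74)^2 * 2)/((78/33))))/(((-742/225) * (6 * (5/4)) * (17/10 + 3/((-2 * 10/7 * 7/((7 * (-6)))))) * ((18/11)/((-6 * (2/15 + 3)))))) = 7785503/4134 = 1883.29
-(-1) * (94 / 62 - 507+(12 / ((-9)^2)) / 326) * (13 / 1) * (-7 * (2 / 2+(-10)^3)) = -232200468136 / 5053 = -45952991.91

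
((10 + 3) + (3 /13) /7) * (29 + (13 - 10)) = 37952 /91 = 417.05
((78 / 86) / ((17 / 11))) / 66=13 / 1462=0.01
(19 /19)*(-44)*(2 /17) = -88 /17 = -5.18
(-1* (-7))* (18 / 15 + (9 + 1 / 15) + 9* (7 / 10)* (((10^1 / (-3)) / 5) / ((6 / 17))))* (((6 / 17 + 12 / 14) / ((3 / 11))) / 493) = -4312 / 41905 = -0.10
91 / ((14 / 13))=169 / 2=84.50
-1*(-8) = 8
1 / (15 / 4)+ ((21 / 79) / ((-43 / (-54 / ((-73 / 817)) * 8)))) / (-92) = 1176944 / 1989615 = 0.59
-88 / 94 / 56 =-11 / 658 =-0.02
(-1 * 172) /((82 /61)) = -5246 /41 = -127.95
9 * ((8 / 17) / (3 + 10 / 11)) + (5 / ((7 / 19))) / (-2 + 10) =113797 / 40936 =2.78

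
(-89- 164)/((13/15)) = -3795/13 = -291.92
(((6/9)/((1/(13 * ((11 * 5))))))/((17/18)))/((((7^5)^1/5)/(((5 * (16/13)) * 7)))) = 264000/40817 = 6.47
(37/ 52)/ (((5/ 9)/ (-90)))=-2997/ 26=-115.27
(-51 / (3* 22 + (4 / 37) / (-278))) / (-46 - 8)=87431 / 6109848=0.01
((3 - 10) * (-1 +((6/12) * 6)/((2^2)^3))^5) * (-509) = -3009296620463/1073741824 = -2802.63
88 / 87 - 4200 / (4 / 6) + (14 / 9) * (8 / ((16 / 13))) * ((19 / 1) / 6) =-9814075 / 1566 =-6266.97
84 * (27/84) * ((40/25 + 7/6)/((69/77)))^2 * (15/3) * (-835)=-6821095127/6348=-1074526.64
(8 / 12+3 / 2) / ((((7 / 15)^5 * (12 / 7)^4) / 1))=40625 / 3584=11.34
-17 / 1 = -17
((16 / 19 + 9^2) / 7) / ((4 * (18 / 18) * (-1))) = -1555 / 532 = -2.92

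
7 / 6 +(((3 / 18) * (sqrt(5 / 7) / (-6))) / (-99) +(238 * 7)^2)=sqrt(35) / 24948 +16653343 / 6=2775557.17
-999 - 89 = -1088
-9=-9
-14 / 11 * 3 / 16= -21 / 88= -0.24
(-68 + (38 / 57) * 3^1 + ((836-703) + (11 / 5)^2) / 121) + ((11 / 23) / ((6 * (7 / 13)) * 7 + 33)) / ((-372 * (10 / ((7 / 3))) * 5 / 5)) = -7282294142917 / 112275682200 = -64.86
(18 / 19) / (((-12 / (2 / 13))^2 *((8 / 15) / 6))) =45 / 25688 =0.00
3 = 3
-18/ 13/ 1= -18/ 13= -1.38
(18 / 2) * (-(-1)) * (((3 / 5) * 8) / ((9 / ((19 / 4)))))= 114 / 5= 22.80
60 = 60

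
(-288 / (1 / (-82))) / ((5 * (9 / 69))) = 181056 / 5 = 36211.20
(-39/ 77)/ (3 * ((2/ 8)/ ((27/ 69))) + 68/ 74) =-17316/ 96943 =-0.18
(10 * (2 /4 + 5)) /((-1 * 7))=-55 /7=-7.86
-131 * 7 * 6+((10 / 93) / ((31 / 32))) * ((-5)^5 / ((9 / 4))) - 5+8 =-146682553 / 25947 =-5653.16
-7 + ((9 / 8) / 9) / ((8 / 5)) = -443 / 64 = -6.92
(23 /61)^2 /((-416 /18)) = -4761 /773968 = -0.01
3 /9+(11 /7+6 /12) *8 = 355 /21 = 16.90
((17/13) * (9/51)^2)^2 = 81/48841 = 0.00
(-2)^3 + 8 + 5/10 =1/2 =0.50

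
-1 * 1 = -1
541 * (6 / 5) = 3246 / 5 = 649.20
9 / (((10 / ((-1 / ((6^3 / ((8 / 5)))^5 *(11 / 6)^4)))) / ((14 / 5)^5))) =-4302592 / 14071230615234375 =-0.00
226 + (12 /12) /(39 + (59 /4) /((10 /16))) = 70743 /313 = 226.02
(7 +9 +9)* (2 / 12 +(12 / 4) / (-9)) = -25 / 6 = -4.17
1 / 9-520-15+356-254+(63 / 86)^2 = -28779095 / 66564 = -432.35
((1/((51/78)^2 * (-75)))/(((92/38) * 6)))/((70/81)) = -28899/11632250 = -0.00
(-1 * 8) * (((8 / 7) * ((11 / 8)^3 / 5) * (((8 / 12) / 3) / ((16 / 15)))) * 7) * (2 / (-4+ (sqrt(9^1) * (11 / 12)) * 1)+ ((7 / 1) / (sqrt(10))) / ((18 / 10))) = 1331 / 120 - 9317 * sqrt(10) / 3456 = 2.57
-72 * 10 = -720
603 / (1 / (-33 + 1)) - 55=-19351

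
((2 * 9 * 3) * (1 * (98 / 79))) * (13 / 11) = 79.17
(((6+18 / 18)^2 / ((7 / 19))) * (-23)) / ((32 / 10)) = -15295 / 16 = -955.94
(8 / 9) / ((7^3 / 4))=32 / 3087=0.01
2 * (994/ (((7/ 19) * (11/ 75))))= 404700/ 11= 36790.91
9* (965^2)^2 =7804620005625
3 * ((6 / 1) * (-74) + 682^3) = 951642372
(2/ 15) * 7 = 14/ 15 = 0.93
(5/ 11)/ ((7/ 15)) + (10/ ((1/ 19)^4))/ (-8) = -50173285/ 308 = -162900.28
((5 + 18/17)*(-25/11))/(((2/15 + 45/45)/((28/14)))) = -77250/3179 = -24.30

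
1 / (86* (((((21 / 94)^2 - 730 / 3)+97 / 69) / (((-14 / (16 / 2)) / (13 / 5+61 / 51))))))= 272071485 / 12276492568912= 0.00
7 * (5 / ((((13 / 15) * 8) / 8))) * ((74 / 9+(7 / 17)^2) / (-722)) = -293825 / 625974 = -0.47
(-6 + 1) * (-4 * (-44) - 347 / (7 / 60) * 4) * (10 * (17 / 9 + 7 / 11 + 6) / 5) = 692485120 / 693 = 999257.03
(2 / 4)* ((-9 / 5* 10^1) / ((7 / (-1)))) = 9 / 7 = 1.29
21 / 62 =0.34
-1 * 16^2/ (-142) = 128/ 71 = 1.80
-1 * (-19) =19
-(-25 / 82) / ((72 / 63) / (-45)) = -12.00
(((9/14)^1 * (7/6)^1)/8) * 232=21.75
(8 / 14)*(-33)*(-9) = 1188 / 7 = 169.71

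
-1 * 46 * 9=-414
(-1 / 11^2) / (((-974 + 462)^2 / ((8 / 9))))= -1 / 35684352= -0.00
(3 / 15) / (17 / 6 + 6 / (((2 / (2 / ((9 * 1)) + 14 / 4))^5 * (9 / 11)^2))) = 816293376 / 828389845895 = 0.00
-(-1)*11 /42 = 11 /42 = 0.26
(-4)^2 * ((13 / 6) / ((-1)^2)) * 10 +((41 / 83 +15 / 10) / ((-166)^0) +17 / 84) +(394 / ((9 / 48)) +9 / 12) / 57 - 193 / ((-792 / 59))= 1166065795 / 2914296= 400.12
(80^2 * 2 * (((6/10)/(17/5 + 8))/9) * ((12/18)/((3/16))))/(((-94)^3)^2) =6400/16589212391331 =0.00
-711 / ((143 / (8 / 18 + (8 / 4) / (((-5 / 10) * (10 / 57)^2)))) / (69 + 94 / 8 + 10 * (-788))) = -71819830383 / 14300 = -5022365.76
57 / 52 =1.10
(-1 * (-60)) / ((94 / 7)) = 210 / 47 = 4.47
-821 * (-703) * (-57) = -32898291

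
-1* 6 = -6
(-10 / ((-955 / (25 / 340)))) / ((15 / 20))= 10 / 9741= 0.00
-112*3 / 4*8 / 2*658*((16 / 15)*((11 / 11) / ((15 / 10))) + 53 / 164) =-140630392 / 615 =-228667.30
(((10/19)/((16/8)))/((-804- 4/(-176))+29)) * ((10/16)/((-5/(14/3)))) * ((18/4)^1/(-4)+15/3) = 11935/15549144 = 0.00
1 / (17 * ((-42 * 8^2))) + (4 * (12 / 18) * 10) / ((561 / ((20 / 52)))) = 0.02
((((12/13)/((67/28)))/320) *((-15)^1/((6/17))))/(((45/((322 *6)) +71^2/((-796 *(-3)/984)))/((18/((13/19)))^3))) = -228768113607012/509412384331331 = -0.45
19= 19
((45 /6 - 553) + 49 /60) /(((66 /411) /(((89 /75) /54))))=-36225403 /486000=-74.54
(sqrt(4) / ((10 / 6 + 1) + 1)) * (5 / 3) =0.91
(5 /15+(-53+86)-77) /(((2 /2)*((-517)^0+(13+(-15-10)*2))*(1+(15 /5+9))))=131 /1404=0.09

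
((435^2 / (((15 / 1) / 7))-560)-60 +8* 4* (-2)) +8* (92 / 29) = 2541745 / 29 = 87646.38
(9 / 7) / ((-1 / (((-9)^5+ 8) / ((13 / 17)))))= 99266.74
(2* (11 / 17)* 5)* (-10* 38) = -41800 / 17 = -2458.82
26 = 26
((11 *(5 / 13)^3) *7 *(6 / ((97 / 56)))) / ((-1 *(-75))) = 43120 / 213109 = 0.20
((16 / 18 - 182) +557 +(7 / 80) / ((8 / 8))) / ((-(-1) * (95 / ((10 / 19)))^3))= 270703 / 4234129290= 0.00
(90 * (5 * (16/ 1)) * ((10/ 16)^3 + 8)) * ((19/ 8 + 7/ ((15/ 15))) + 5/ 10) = 75028275/ 128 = 586158.40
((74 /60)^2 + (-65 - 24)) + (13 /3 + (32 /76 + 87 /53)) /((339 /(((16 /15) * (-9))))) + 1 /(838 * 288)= -6687186305921 /76285486400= -87.66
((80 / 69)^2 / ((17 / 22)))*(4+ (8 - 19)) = -985600 / 80937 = -12.18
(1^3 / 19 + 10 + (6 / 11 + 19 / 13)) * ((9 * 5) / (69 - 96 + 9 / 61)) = -4996815 / 247247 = -20.21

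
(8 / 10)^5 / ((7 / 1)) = 1024 / 21875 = 0.05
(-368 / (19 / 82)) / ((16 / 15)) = -28290 / 19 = -1488.95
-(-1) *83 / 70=83 / 70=1.19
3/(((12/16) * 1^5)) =4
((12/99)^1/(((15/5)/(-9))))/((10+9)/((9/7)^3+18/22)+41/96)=-710784/13451713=-0.05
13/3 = 4.33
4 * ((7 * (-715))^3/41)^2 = 37403889798297367675.49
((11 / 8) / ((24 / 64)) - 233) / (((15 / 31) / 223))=-4756144 / 45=-105692.09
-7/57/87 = -7/4959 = -0.00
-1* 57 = -57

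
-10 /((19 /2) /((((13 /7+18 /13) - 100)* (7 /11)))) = 176100 /2717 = 64.81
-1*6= -6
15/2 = 7.50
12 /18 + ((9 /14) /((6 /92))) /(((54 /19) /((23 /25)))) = 12151 /3150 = 3.86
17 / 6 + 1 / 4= 37 / 12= 3.08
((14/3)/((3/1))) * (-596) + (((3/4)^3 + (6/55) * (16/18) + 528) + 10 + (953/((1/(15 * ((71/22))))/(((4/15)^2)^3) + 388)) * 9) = -757865179462807/2051958870720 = -369.34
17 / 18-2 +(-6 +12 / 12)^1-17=-23.06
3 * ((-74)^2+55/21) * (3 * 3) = 1035459/7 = 147922.71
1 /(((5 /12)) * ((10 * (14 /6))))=18 /175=0.10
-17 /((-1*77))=17 /77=0.22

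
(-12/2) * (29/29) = -6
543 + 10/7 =3811/7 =544.43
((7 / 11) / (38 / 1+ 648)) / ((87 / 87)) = 1 / 1078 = 0.00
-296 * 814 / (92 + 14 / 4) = -481888 / 191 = -2522.97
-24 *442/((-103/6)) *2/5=127296/515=247.18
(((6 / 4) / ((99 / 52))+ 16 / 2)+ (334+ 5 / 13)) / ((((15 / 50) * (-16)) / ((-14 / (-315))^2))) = -147221 / 1042470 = -0.14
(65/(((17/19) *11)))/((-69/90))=-37050/4301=-8.61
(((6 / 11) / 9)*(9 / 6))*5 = 5 / 11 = 0.45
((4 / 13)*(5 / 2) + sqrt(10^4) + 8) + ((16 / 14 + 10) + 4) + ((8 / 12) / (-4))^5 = 87682085 / 707616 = 123.91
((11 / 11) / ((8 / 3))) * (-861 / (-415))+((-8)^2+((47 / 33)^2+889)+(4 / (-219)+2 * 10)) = 257539822271 / 263930040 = 975.79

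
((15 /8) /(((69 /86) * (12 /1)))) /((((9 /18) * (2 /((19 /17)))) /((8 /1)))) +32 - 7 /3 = 24561 /782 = 31.41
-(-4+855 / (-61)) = 1099 / 61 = 18.02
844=844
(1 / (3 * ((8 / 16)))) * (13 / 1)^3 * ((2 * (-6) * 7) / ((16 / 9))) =-138411 / 2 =-69205.50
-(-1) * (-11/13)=-11/13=-0.85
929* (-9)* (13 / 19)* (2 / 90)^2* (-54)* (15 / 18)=12077 / 95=127.13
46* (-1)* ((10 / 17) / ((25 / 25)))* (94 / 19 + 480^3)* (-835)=807089392905400 / 323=2498728770604.95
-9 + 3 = -6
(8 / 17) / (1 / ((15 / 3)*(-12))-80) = -480 / 81617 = -0.01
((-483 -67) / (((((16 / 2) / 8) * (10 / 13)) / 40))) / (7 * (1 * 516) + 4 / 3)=-2145 / 271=-7.92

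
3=3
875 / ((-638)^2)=875 / 407044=0.00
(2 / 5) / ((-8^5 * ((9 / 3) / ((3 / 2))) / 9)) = -9 / 163840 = -0.00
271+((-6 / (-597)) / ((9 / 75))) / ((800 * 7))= 18120145 / 66864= 271.00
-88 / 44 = -2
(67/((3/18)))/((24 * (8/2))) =67/16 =4.19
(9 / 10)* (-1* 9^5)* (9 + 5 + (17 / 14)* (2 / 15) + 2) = -300618459 / 350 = -858909.88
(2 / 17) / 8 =1 / 68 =0.01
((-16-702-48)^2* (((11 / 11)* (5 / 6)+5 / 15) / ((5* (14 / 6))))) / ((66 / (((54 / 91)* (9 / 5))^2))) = 11549118348 / 11386375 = 1014.29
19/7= 2.71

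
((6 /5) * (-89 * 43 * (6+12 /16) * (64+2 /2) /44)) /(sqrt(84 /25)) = -6716385 * sqrt(21) /1232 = -24982.42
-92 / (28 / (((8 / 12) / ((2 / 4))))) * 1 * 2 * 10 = -1840 / 21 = -87.62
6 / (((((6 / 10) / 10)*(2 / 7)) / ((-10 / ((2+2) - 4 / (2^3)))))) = -1000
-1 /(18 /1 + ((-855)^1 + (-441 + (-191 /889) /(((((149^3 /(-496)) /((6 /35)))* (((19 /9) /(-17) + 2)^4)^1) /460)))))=139664552170852830947 /178491269018067758427834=0.00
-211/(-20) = 211/20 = 10.55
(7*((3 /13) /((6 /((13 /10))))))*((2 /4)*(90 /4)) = 63 /16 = 3.94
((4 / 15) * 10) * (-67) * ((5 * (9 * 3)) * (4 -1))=-72360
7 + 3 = 10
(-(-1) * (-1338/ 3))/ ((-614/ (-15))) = -3345/ 307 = -10.90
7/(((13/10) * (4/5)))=175/26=6.73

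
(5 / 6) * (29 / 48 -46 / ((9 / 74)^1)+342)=-25645 / 864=-29.68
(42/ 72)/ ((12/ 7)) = 0.34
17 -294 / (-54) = 202 / 9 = 22.44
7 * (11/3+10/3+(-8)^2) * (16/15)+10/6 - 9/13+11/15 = 103709/195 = 531.84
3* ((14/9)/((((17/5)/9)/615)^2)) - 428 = 3574102558/289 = 12367136.88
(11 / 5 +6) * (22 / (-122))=-451 / 305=-1.48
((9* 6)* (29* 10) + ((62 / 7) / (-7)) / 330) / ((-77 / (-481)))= 97824.13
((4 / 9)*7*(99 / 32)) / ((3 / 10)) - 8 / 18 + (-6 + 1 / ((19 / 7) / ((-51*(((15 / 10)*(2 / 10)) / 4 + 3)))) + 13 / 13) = -212989 / 6840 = -31.14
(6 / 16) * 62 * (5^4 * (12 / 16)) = 174375 / 16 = 10898.44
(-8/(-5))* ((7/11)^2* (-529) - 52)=-257704/605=-425.96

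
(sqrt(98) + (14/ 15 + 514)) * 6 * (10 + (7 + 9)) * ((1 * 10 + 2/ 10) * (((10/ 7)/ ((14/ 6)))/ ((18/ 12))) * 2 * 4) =254592 * sqrt(2)/ 7 + 655489536/ 245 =2726902.85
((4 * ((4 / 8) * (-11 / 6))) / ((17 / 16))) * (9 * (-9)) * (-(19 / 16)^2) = -107217 / 272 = -394.18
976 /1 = 976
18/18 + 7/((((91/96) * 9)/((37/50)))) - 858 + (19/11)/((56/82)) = -256415239/300300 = -853.86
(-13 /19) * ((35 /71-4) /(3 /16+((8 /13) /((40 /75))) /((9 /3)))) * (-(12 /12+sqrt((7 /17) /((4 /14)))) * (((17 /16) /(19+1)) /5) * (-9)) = 378729 /944300+378729 * sqrt(34) /4586600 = 0.88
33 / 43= 0.77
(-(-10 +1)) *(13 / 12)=39 / 4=9.75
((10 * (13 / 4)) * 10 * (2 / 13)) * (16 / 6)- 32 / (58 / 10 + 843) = 424280 / 3183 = 133.30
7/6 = 1.17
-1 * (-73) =73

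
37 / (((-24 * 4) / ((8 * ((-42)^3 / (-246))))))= -38073 / 41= -928.61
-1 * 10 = -10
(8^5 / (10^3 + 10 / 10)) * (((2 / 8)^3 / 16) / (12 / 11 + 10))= 16 / 5551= 0.00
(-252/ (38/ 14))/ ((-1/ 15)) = 26460/ 19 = 1392.63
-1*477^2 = -227529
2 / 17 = 0.12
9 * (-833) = -7497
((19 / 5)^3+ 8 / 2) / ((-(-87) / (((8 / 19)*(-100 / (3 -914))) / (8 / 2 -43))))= -78496 / 97882395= -0.00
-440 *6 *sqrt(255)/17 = -2640 *sqrt(255)/17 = -2479.85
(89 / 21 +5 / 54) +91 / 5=42583 / 1890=22.53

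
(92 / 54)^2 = 2.90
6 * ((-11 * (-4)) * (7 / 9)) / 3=616 / 9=68.44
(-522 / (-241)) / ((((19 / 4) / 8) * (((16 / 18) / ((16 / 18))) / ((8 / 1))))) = 133632 / 4579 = 29.18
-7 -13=-20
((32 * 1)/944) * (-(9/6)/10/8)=-3/4720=-0.00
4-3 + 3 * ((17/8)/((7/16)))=109/7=15.57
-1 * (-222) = 222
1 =1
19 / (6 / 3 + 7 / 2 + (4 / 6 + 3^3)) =0.57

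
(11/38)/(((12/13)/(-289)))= -41327/456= -90.63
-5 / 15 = -1 / 3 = -0.33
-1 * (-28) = 28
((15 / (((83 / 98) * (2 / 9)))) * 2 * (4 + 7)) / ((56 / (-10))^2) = 37125 / 664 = 55.91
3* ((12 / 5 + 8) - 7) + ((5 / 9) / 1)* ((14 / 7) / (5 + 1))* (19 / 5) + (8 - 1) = 2417 / 135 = 17.90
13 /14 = 0.93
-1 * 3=-3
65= 65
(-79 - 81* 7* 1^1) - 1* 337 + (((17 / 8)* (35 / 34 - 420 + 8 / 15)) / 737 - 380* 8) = -4024.21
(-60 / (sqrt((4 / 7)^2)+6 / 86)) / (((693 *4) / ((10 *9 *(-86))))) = 554700 / 2123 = 261.28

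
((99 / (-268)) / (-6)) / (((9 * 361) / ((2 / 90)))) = 11 / 26121960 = 0.00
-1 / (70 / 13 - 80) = 13 / 970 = 0.01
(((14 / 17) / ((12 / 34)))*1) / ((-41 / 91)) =-637 / 123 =-5.18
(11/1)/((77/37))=37/7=5.29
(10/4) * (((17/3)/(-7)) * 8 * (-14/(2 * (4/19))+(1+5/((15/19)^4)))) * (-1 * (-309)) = 1374256591/14175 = 96949.32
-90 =-90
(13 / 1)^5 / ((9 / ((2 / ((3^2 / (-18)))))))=-1485172 / 9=-165019.11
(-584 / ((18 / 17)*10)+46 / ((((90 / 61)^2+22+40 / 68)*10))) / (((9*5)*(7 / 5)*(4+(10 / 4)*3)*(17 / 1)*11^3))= -75982699 / 22659788213370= -0.00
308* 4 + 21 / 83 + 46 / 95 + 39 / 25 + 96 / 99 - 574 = 860324794 / 1301025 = 661.27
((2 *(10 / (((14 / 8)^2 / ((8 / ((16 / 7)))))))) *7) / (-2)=-80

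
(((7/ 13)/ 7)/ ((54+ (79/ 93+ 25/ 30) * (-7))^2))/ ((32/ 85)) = 735165/ 6413639336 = 0.00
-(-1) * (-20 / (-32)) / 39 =5 / 312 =0.02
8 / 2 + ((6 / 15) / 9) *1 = 182 / 45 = 4.04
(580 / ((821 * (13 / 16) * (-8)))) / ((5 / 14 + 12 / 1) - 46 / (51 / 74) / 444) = -2484720 / 279066931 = -0.01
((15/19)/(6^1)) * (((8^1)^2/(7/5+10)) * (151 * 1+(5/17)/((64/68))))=40350/361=111.77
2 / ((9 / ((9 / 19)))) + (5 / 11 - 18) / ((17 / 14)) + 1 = -47411 / 3553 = -13.34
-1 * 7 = -7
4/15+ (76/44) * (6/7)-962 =-1109092/1155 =-960.25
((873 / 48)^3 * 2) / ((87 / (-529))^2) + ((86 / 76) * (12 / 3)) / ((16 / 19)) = 444863.83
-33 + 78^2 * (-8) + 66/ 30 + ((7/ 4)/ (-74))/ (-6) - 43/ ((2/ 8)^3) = -456918589/ 8880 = -51454.80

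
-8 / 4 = -2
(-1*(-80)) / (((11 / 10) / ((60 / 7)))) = 48000 / 77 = 623.38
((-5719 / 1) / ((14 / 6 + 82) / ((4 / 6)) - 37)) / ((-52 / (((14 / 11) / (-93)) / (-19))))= 2107 / 2380521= 0.00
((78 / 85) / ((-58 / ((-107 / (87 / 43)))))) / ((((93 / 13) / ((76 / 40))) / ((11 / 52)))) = 12500917 / 265924200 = 0.05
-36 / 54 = -2 / 3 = -0.67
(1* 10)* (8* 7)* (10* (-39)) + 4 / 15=-3275996 / 15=-218399.73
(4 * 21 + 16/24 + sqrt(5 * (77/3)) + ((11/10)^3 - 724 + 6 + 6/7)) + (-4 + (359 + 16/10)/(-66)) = -147980639/231000 + sqrt(1155)/3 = -629.28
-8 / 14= -4 / 7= -0.57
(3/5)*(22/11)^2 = 12/5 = 2.40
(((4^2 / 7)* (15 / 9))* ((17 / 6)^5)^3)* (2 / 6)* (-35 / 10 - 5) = -243305959378334342405 / 3702706753536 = -65710296.70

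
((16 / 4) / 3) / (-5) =-4 / 15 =-0.27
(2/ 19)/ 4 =1/ 38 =0.03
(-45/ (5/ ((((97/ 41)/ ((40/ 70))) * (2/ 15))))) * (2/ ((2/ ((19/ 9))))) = -10.49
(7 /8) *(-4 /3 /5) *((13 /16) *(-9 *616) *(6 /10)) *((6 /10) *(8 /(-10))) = -189189 /625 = -302.70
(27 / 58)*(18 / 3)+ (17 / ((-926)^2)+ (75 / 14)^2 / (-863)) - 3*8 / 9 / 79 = 339694931448161 / 124607791078638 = 2.73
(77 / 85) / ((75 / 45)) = 231 / 425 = 0.54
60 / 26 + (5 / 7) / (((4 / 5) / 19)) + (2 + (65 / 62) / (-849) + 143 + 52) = 2071898807 / 9580116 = 216.27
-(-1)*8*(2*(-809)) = -12944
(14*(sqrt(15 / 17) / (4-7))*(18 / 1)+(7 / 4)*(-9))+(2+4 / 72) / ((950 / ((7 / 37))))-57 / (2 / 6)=-1596709 / 8550-84*sqrt(255) / 17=-265.65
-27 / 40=-0.68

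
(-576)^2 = 331776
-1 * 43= -43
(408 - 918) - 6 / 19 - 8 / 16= -19411 / 38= -510.82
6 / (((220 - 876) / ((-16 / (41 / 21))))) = 0.07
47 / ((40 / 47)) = 2209 / 40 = 55.22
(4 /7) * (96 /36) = 32 /21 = 1.52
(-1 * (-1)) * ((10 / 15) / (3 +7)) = 1 / 15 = 0.07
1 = 1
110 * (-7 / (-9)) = 770 / 9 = 85.56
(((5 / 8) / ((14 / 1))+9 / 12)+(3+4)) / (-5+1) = -873 / 448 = -1.95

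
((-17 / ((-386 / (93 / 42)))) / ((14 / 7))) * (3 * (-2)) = -1581 / 5404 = -0.29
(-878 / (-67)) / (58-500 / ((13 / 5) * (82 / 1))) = 233987 / 993744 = 0.24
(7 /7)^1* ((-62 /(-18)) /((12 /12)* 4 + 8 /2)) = 31 /72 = 0.43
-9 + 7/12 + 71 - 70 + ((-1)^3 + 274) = 3187/12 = 265.58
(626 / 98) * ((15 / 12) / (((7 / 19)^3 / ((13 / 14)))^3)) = 1109498724712024595 / 21703138331168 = 51121.58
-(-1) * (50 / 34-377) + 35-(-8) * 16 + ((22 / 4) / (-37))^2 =-19782731 / 93092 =-212.51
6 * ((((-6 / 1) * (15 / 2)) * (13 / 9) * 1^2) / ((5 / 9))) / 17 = -702 / 17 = -41.29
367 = 367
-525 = -525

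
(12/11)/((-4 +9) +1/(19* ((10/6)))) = 570/2629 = 0.22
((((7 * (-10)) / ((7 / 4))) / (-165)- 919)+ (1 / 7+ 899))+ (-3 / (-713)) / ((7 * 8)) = -25844725 / 1317624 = -19.61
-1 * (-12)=12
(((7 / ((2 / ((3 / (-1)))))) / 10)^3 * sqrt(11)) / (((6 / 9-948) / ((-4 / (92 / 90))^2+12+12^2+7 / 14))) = 103067559 * sqrt(11) / 490912000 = 0.70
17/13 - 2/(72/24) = 25/39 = 0.64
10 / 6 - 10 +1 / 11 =-272 / 33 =-8.24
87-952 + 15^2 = -640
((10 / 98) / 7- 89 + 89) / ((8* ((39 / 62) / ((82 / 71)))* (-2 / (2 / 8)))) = -6355 / 15196272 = -0.00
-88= -88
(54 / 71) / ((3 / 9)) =162 / 71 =2.28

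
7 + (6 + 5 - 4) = 14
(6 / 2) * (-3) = -9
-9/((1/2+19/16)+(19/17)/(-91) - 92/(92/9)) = 222768/181303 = 1.23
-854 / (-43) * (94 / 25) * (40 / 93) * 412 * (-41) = -10848177536 / 19995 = -542544.51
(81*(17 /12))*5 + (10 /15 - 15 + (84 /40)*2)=33817 /60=563.62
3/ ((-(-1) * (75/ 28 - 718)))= -84/ 20029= -0.00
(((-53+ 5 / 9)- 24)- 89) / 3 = -1489 / 27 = -55.15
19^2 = 361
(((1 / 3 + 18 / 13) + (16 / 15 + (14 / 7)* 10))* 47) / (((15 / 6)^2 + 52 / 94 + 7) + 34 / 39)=39258348 / 537985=72.97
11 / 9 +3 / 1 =38 / 9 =4.22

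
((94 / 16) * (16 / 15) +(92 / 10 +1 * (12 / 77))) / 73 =18044 / 84315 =0.21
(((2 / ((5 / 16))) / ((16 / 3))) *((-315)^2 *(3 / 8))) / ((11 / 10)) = 893025 / 22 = 40592.05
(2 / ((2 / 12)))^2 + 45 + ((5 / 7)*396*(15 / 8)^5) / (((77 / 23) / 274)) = 107713511181 / 200704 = 536678.45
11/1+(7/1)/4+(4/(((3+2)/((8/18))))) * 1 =2359/180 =13.11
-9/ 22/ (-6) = 3/ 44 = 0.07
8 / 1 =8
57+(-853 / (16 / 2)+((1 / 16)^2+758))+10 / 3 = 546595 / 768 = 711.71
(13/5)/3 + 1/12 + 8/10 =7/4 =1.75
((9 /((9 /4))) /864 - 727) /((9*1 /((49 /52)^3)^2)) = -2173511170460231 /38434065186816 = -56.55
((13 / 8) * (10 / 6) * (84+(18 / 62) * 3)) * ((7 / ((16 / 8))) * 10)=1995175 / 248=8045.06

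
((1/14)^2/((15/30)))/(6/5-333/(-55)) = 55/39102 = 0.00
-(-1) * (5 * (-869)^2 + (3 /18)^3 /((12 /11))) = 9786886571 /2592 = 3775805.00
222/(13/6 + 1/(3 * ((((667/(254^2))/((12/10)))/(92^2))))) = 193140/284904541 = 0.00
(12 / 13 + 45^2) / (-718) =-26337 / 9334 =-2.82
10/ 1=10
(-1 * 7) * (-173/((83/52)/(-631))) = -478738.94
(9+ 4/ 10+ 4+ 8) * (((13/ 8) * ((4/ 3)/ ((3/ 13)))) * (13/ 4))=235079/ 360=653.00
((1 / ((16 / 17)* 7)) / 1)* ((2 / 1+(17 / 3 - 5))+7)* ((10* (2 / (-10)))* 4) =-493 / 42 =-11.74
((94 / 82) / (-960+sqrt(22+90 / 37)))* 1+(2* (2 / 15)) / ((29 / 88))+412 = 31380792671924 / 76017888645 -47* sqrt(8362) / 699015068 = 412.81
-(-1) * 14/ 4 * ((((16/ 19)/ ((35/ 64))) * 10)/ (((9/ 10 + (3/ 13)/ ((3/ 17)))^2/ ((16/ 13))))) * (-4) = -85196800/ 1565011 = -54.44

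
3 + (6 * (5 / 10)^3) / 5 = 63 / 20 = 3.15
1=1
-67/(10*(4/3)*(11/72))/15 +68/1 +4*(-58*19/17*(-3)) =3944249/4675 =843.69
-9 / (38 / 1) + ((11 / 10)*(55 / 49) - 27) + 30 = 3722 / 931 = 4.00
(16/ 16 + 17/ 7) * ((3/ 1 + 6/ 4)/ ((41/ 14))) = 216/ 41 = 5.27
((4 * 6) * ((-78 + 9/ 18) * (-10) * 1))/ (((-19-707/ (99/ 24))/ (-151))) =92683800/ 6283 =14751.52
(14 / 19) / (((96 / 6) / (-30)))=-105 / 76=-1.38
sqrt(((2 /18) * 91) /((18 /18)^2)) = sqrt(91) /3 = 3.18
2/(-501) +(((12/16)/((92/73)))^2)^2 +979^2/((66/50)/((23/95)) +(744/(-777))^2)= 67934769021338039540711383/451440009783982620672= 150484.60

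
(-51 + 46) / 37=-5 / 37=-0.14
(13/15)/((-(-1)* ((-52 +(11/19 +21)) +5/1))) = -247/7245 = -0.03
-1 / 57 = -0.02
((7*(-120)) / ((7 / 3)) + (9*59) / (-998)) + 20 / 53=-19050023 / 52894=-360.15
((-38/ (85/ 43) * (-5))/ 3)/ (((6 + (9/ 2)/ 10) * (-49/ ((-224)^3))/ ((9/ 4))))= 43581440/ 17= 2563614.12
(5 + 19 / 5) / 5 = 1.76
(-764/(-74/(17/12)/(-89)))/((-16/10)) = 1444915/1776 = 813.58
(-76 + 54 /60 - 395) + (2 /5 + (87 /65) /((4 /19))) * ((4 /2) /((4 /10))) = -113441 /260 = -436.31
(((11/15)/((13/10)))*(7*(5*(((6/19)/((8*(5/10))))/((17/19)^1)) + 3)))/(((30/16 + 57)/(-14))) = -8624/2669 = -3.23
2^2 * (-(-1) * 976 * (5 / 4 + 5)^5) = 595703125 / 16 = 37231445.31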